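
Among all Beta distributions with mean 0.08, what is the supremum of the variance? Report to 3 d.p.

Var = μ(1−μ)/(α+β+1), which approaches μ(1−μ) as α+β → 0.
So the supremum is μ(1−μ) = 0.08×0.92 = 0.074.

0.074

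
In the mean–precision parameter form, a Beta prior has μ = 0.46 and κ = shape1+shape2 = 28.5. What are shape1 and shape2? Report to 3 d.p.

shape1 = 13.110, shape2 = 15.390

shape1 = μκ = 0.46×28.5 = 13.110 and shape2 = (1−μ)κ = 0.54×28.5 = 15.390.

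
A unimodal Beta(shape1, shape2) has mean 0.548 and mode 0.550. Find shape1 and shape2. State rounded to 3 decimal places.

shape1 = 27.400, shape2 = 22.600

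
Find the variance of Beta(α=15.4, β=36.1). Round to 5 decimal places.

0.00399

μ = 15.4/51.5 = 0.299029; Var = μ(1−μ)/(α+β+1) = 0.2096107/52.5 = 0.00399.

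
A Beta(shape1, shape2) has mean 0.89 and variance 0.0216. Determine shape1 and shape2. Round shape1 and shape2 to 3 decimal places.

By moment matching, shape1+shape2 = μ(1−μ)/σ² − 1 = (0.89·0.11)/0.0216 − 1 = 4.5324 − 1 = 3.5324.
Since shape1/(shape1+shape2) = μ, shape1 = 0.89·3.5324 = 3.144 and shape2 = 0.11·3.5324 = 0.389.

shape1 = 3.144, shape2 = 0.389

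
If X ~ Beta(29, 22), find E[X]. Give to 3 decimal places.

0.569

The Beta mean is α/(α+β) = 29/(29+22) = 0.569.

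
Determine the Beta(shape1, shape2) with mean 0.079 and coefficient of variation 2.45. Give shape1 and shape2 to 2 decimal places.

shape1 = 0.07, shape2 = 0.87

σ = CV·μ = 2.45×0.079 = 0.19355, so σ² = 0.037462.
s+1 = μ(1−μ)/σ² = 0.072759/0.037462 = 1.9422, so s = shape1+shape2 = 0.9422.
shape1 = μs = 0.07, shape2 = (1−μ)s = 0.87.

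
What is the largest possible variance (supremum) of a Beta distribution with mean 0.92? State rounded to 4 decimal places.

0.0736

Var = μ(1−μ)/(α+β+1), which approaches μ(1−μ) as α+β → 0.
So the supremum is μ(1−μ) = 0.92×0.08 = 0.0736.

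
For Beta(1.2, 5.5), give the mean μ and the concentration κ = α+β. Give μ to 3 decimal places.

μ = 0.179, κ = 6.7

κ = α+β = 1.2+5.5 = 6.7; μ = α/κ = 1.2/6.7 = 0.179.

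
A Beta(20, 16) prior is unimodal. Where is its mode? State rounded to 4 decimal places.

0.5588

The density x^(α−1)(1−x)^(β−1) is maximised at (α−1)/(α+β−2) = 19/34 = 0.5588.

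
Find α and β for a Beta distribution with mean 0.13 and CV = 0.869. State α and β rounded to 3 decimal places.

Var = (CV·μ)² = (0.869×0.13)² = 0.012762.
α+β = μ(1−μ)/Var − 1 = 0.1131/0.012762 − 1 = 7.8621.
Thus α = 0.13·7.8621 = 1.022 and β = 0.87·7.8621 = 6.840.

α = 1.022, β = 6.840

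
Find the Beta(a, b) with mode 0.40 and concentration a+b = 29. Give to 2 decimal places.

a = 11.80, b = 17.20

Mode = (a−1)/(κ−2) with κ = a+b, so a−1 = 0.40·27 = 10.80.
a = 11.80; b = κ − a = 17.20.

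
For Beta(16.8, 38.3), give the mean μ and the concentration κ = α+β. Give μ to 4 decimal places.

κ = α+β = 16.8+38.3 = 55.1; μ = α/κ = 16.8/55.1 = 0.3049.

μ = 0.3049, κ = 55.1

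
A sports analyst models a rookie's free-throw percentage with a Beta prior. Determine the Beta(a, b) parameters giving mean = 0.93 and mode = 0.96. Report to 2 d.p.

Let s = a+b. Mean gives a = μs = 0.93s; mode gives (a−1)/(s−2) = 0.96.
Substituting: 0.93s − 1 = 0.96(s−2) = 0.96s − 1.92, so -0.03s = -0.92 and s = 30.6667.
Then a = 0.93×30.6667 = 28.52 and b = s−a = 2.15.

a = 28.52, b = 2.15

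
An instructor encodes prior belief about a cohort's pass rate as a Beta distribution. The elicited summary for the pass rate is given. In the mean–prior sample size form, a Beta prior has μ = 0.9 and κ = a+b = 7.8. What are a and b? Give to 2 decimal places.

a = 7.02, b = 0.78

a = μκ = 0.9×7.8 = 7.02 and b = (1−μ)κ = 0.1×7.8 = 0.78.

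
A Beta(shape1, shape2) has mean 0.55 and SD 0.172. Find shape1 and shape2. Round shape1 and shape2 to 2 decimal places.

shape1 = 4.05, shape2 = 3.31

σ² = 0.172² = 0.029584.
With s = shape1+shape2, Var = μ(1−μ)/(s+1), so s+1 = (0.55×0.45)/0.029584 = 8.3660 and s = 7.3660.
shape1 = μs = 4.05, shape2 = (1−μ)s = 3.31.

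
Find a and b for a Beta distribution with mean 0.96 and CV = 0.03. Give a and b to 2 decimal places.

a = 43.48, b = 1.81

σ = CV·μ = 0.03×0.96 = 0.02880, so σ² = 0.000829.
s+1 = μ(1−μ)/σ² = 0.0384/0.000829 = 46.2963, so s = a+b = 45.2963.
a = μs = 43.48, b = (1−μ)s = 1.81.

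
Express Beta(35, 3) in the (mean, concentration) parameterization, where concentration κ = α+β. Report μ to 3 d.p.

μ = 0.921, κ = 38

κ = α+β = 35+3 = 38; μ = α/κ = 35/38 = 0.921.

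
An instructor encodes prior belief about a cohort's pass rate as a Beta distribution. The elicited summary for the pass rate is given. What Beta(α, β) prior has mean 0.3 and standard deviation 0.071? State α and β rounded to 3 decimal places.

α = 12.198, β = 28.461

Variance = 0.071² = 0.005041. The moment-matching identity α+β = μ(1−μ)/Var − 1 gives
α+β = 0.21/0.005041 − 1 = 40.6584, so α = μ·40.6584 = 12.198 and β = (1−μ)·40.6584 = 28.461.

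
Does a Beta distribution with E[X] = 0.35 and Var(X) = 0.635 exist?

A Beta with mean μ has variance μ(1−μ)/(α+β+1) < μ(1−μ).
Here μ(1−μ) = 0.35×0.65 = 0.2275, and 0.635 ≥ 0.2275.

No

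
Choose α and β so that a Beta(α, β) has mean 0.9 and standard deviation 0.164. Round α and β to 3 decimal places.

First σ² = 0.026896. Setting α = μn, β = (1−μ)n with n = α+β,
μ(1−μ)/(n+1) = 0.026896 ⇒ n+1 = 0.09/0.026896 = 3.3462 ⇒ n = 2.3462.
Hence α = 0.9×2.3462 = 2.112, β = 0.1×2.3462 = 0.235.

α = 2.112, β = 0.235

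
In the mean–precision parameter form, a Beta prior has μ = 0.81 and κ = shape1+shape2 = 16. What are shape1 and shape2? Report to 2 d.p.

shape1 = 12.96, shape2 = 3.04

shape1 = μκ = 0.81×16 = 12.96 and shape2 = (1−μ)κ = 0.19×16 = 3.04.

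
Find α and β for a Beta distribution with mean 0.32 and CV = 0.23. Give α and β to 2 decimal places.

α = 12.53, β = 26.64

σ = CV·μ = 0.23×0.32 = 0.07360, so σ² = 0.005417.
s+1 = μ(1−μ)/σ² = 0.2176/0.005417 = 40.1701, so s = α+β = 39.1701.
α = μs = 12.53, β = (1−μ)s = 26.64.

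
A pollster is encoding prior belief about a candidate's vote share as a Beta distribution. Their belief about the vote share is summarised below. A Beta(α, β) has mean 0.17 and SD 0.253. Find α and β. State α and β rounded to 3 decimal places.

α = 0.205, β = 1.000

Variance = 0.253² = 0.064009. The moment-matching identity α+β = μ(1−μ)/Var − 1 gives
α+β = 0.1411/0.064009 − 1 = 1.2044, so α = μ·1.2044 = 0.205 and β = (1−μ)·1.2044 = 1.000.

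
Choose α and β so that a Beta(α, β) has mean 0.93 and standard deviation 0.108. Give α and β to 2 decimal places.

α = 4.26, β = 0.32

Variance = 0.108² = 0.011664. The moment-matching identity α+β = μ(1−μ)/Var − 1 gives
α+β = 0.0651/0.011664 − 1 = 4.5813, so α = μ·4.5813 = 4.26 and β = (1−μ)·4.5813 = 0.32.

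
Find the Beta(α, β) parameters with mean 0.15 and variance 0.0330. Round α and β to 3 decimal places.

By moment matching, α+β = μ(1−μ)/σ² − 1 = (0.15·0.85)/0.0330 − 1 = 3.8636 − 1 = 2.8636.
Since α/(α+β) = μ, α = 0.15·2.8636 = 0.430 and β = 0.85·2.8636 = 2.434.

α = 0.430, β = 2.434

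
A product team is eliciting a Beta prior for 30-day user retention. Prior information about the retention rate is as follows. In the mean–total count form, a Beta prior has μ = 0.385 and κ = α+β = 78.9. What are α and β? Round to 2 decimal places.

α = 30.38, β = 48.52

Split κ in proportion μ : (1−μ): α = 0.385·78.9 = 30.38, β = 78.9 − 30.38 = 48.52.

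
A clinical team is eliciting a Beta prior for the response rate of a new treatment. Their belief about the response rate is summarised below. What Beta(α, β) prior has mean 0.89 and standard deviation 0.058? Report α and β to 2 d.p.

First σ² = 0.003364. Setting α = μn, β = (1−μ)n with n = α+β,
μ(1−μ)/(n+1) = 0.003364 ⇒ n+1 = 0.0979/0.003364 = 29.1023 ⇒ n = 28.1023.
Hence α = 0.89×28.1023 = 25.01, β = 0.11×28.1023 = 3.09.

α = 25.01, β = 3.09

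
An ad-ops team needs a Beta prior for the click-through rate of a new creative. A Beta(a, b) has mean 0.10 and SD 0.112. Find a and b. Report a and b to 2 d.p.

Variance = 0.112² = 0.012544. The moment-matching identity a+b = μ(1−μ)/Var − 1 gives
a+b = 0.0900/0.012544 − 1 = 6.1747, so a = μ·6.1747 = 0.62 and b = (1−μ)·6.1747 = 5.56.

a = 0.62, b = 5.56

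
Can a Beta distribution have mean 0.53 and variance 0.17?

For any Beta, Var(X) < E[X]·(1−E[X]).
Here μ(1−μ) = 0.53×0.47 = 0.2491, and 0.17 < 0.2491.

Yes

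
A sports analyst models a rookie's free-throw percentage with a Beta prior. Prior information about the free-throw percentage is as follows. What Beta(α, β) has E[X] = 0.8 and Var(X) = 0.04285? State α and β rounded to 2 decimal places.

α = 2.19, β = 0.55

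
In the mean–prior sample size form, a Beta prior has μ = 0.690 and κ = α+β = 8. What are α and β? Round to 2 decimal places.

Split κ in proportion μ : (1−μ): α = 0.690·8 = 5.52, β = 8 − 5.52 = 2.48.

α = 5.52, β = 2.48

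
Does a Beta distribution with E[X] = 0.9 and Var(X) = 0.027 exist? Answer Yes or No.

A Beta with mean μ has variance μ(1−μ)/(α+β+1) < μ(1−μ).
Here μ(1−μ) = 0.9×0.1 = 0.09, and 0.027 < 0.09.

Yes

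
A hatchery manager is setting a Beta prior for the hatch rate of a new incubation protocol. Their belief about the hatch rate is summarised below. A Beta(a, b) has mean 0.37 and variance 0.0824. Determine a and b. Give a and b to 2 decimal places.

a = 0.68, b = 1.15

Write ν = a+b; then a = μν and Var = μ(1−μ)/(ν+1).
ν = μ(1−μ)/Var − 1 = 0.2331/0.0824 − 1 = 1.8289.
a = 0.37·1.8289 = 0.68, b = 0.63·1.8289 = 1.15.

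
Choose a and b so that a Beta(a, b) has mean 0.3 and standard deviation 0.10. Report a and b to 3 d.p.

First σ² = 0.0100. Setting a = μn, b = (1−μ)n with n = a+b,
μ(1−μ)/(n+1) = 0.0100 ⇒ n+1 = 0.21/0.0100 = 21.0000 ⇒ n = 20.0000.
Hence a = 0.3×20.0000 = 6.000, b = 0.7×20.0000 = 14.000.

a = 6.000, b = 14.000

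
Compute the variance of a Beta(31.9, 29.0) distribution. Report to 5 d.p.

μ = 31.9/60.9 = 0.523810; Var = μ(1−μ)/(α+β+1) = 0.2494331/61.9 = 0.00403.

0.00403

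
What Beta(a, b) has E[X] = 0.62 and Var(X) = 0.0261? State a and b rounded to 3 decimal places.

By moment matching, a+b = μ(1−μ)/σ² − 1 = (0.62·0.38)/0.0261 − 1 = 9.0268 − 1 = 8.0268.
Since a/(a+b) = μ, a = 0.62·8.0268 = 4.977 and b = 0.38·8.0268 = 3.050.

a = 4.977, b = 3.050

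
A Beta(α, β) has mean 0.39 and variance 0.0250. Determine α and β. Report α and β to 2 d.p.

By moment matching, α+β = μ(1−μ)/σ² − 1 = (0.39·0.61)/0.0250 − 1 = 9.5160 − 1 = 8.5160.
Since α/(α+β) = μ, α = 0.39·8.5160 = 3.32 and β = 0.61·8.5160 = 5.19.

α = 3.32, β = 5.19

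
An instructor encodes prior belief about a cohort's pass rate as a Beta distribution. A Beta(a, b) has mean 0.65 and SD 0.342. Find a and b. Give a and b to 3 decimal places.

a = 0.614, b = 0.331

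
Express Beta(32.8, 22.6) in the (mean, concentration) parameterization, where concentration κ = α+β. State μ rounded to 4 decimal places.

μ = 0.5921, κ = 55.4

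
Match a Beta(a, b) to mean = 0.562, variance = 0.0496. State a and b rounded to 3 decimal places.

Let s = a+b. The Beta variance is μ(1−μ)/(s+1).
So s+1 = μ(1−μ)/σ² = (0.562×0.438)/0.0496 = 0.246156/0.0496 = 4.9628, giving s = 3.9628.
Then a = μs = 0.562×3.9628 = 2.227 and b = (1−μ)s = 0.438×3.9628 = 1.736.

a = 2.227, b = 1.736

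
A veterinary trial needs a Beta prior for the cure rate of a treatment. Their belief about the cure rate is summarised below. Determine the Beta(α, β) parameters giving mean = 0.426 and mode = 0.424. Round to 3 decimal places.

α = 32.376, β = 43.624

With s = α+β: μ = α/s and mode = (α−1)/(s−2). Eliminating α = μs,
μs − 1 = m(s−2) ⇒ s(μ−m) = 1−2m ⇒ s = 0.152/0.002 = 76.0000.
So α = μs = 32.376, β = (1−μ)s = 43.624.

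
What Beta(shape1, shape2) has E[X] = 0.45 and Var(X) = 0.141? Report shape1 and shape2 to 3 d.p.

shape1 = 0.340, shape2 = 0.415

Write ν = shape1+shape2; then shape1 = μν and Var = μ(1−μ)/(ν+1).
ν = μ(1−μ)/Var − 1 = 0.2475/0.141 − 1 = 0.7553.
shape1 = 0.45·0.7553 = 0.340, shape2 = 0.55·0.7553 = 0.415.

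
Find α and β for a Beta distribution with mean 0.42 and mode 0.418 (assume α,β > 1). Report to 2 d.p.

Let s = α+β. Mean gives α = μs = 0.42s; mode gives (α−1)/(s−2) = 0.418.
Substituting: 0.42s − 1 = 0.418(s−2) = 0.418s − 0.836, so 0.002s = 0.164 and s = 82.0000.
Then α = 0.42×82.0000 = 34.44 and β = s−α = 47.56.

α = 34.44, β = 47.56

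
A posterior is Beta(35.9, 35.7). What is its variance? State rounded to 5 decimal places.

0.00344

μ = 35.9/71.6 = 0.501397; Var = μ(1−μ)/(α+β+1) = 0.2499980/72.6 = 0.00344.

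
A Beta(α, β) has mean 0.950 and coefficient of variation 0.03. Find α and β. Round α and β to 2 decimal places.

α = 54.61, β = 2.87

Var = (CV·μ)² = (0.03×0.950)² = 0.000812.
α+β = μ(1−μ)/Var − 1 = 0.047500/0.000812 − 1 = 57.4795.
Thus α = 0.950·57.4795 = 54.61 and β = 0.050·57.4795 = 2.87.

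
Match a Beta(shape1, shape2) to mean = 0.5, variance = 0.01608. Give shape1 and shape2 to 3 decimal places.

shape1 = 7.274, shape2 = 7.274

Let s = shape1+shape2. The Beta variance is μ(1−μ)/(s+1).
So s+1 = μ(1−μ)/σ² = (0.5×0.5)/0.01608 = 0.25/0.01608 = 15.5473, giving s = 14.5473.
Then shape1 = μs = 0.5×14.5473 = 7.274 and shape2 = (1−μ)s = 0.5×14.5473 = 7.274.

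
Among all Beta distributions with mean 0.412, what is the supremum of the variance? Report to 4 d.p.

For fixed mean μ the Beta variance is μ(1−μ)/(α+β+1), increasing as α+β decreases.
Its least upper bound (not attained) is μ(1−μ) = 0.412·0.588 = 0.2423.

0.2423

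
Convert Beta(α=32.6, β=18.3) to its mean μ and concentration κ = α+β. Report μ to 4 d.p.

κ = α+β = 32.6+18.3 = 50.9; μ = α/κ = 32.6/50.9 = 0.6405.

μ = 0.6405, κ = 50.9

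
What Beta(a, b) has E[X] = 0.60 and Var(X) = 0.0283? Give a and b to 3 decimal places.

a = 4.488, b = 2.992

Write ν = a+b; then a = μν and Var = μ(1−μ)/(ν+1).
ν = μ(1−μ)/Var − 1 = 0.2400/0.0283 − 1 = 7.4806.
a = 0.60·7.4806 = 4.488, b = 0.40·7.4806 = 2.992.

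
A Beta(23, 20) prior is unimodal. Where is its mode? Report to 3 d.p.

The density x^(α−1)(1−x)^(β−1) is maximised at (α−1)/(α+β−2) = 22/41 = 0.537.

0.537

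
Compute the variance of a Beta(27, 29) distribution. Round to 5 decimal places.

Var = αβ/[(α+β)²(α+β+1)] = (27×29)/(56²×57) = 783/178752 = 0.00438.

0.00438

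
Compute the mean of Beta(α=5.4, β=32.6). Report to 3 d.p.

0.142

E[X] = α/(α+β) = 5.4/38.0 = 0.142.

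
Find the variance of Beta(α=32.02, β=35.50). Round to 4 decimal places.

0.0036

α+β = 67.52 and αβ = 1136.7100, so Var = αβ/[(α+β)²(α+β+1)] = 1136.7100/312379.281408 = 0.0036.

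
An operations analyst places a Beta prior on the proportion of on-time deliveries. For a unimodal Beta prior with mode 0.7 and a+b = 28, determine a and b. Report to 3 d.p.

Since the density peak of Beta(a,b) is at (a−1)/(a+b−2),
a = 1 + 0.7(28−2) = 19.200 and b = 28 − 19.200 = 8.800.

a = 19.200, b = 8.800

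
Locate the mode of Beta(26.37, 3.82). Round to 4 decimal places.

0.9000

The density x^(α−1)(1−x)^(β−1) is maximised at (α−1)/(α+β−2) = 25.37/28.19 = 0.9000.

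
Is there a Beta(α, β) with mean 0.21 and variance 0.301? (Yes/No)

The Beta variance bound is σ² < μ(1−μ).
Here μ(1−μ) = 0.21×0.79 = 0.1659, and 0.301 ≥ 0.1659.

No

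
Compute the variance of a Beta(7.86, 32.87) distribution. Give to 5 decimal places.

α+β = 40.73 and αβ = 258.3582, so Var = αβ/[(α+β)²(α+β+1)] = 258.3582/69227.269917 = 0.00373.

0.00373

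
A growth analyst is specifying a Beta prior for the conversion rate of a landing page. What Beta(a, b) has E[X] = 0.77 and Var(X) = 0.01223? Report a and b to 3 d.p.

a = 10.380, b = 3.101

Let s = a+b. The Beta variance is μ(1−μ)/(s+1).
So s+1 = μ(1−μ)/σ² = (0.77×0.23)/0.01223 = 0.1771/0.01223 = 14.4808, giving s = 13.4808.
Then a = μs = 0.77×13.4808 = 10.380 and b = (1−μ)s = 0.23×13.4808 = 3.101.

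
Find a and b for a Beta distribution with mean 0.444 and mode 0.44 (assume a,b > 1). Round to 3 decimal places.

a = 13.320, b = 16.680

With s = a+b: μ = a/s and mode = (a−1)/(s−2). Eliminating a = μs,
μs − 1 = m(s−2) ⇒ s(μ−m) = 1−2m ⇒ s = 0.12/0.004 = 30.0000.
So a = μs = 13.320, b = (1−μ)s = 16.680.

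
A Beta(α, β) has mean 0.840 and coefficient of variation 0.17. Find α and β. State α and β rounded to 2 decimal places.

α = 4.70, β = 0.89

Var = (CV·μ)² = (0.17×0.840)² = 0.020392.
α+β = μ(1−μ)/Var − 1 = 0.134400/0.020392 − 1 = 5.5909.
Thus α = 0.840·5.5909 = 4.70 and β = 0.160·5.5909 = 0.89.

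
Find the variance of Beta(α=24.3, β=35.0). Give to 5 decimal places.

0.00401

Var = αβ/[(α+β)²(α+β+1)] = (24.3×35.0)/(59.3²×60.3) = 850.50/212044.347 = 0.00401.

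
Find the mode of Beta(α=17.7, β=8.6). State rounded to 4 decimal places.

The density x^(α−1)(1−x)^(β−1) is maximised at (α−1)/(α+β−2) = 16.7/24.3 = 0.6872.

0.6872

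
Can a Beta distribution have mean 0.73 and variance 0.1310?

Yes

A Beta with mean μ has variance μ(1−μ)/(α+β+1) < μ(1−μ).
Here μ(1−μ) = 0.73×0.27 = 0.1971, and 0.1310 < 0.1971.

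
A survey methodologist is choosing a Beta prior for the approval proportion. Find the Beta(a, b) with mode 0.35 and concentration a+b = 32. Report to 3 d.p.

a = 11.500, b = 20.500

Since the density peak of Beta(a,b) is at (a−1)/(a+b−2),
a = 1 + 0.35(32−2) = 11.500 and b = 32 − 11.500 = 20.500.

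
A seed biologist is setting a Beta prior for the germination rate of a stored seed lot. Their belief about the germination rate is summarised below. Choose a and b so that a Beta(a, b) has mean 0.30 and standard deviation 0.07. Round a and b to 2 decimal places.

First σ² = 0.0049. Setting a = μn, b = (1−μ)n with n = a+b,
μ(1−μ)/(n+1) = 0.0049 ⇒ n+1 = 0.2100/0.0049 = 42.8571 ⇒ n = 41.8571.
Hence a = 0.30×41.8571 = 12.56, b = 0.70×41.8571 = 29.30.

a = 12.56, b = 29.30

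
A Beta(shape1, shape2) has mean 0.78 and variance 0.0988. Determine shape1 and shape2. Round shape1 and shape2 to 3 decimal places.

Let s = shape1+shape2. The Beta variance is μ(1−μ)/(s+1).
So s+1 = μ(1−μ)/σ² = (0.78×0.22)/0.0988 = 0.1716/0.0988 = 1.7368, giving s = 0.7368.
Then shape1 = μs = 0.78×0.7368 = 0.575 and shape2 = (1−μ)s = 0.22×0.7368 = 0.162.

shape1 = 0.575, shape2 = 0.162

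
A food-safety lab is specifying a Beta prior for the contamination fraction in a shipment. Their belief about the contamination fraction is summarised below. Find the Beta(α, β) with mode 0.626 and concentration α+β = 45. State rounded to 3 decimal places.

α = 27.918, β = 17.082

Since the density peak of Beta(α,β) is at (α−1)/(α+β−2),
α = 1 + 0.626(45−2) = 27.918 and β = 45 − 27.918 = 17.082.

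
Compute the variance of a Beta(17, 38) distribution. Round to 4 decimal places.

0.0038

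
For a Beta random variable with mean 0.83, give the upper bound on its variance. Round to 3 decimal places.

For fixed mean μ the Beta variance is μ(1−μ)/(α+β+1), increasing as α+β decreases.
Its least upper bound (not attained) is μ(1−μ) = 0.83·0.17 = 0.141.

0.141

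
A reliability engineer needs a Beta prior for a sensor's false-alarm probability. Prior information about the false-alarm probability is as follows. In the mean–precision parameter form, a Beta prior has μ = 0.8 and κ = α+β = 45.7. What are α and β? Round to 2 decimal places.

α = 36.56, β = 9.14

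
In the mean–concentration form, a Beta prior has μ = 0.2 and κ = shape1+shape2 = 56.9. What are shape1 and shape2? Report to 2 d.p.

shape1 = μκ = 0.2×56.9 = 11.38 and shape2 = (1−μ)κ = 0.8×56.9 = 45.52.

shape1 = 11.38, shape2 = 45.52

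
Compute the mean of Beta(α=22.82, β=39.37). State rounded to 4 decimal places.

0.3669

The Beta mean is α/(α+β) = 22.82/(22.82+39.37) = 0.3669.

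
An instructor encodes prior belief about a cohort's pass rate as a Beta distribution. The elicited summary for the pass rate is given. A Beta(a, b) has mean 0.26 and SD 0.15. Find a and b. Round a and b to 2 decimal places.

σ² = 0.15² = 0.0225.
With s = a+b, Var = μ(1−μ)/(s+1), so s+1 = (0.26×0.74)/0.0225 = 8.5511 and s = 7.5511.
a = μs = 1.96, b = (1−μ)s = 5.59.

a = 1.96, b = 5.59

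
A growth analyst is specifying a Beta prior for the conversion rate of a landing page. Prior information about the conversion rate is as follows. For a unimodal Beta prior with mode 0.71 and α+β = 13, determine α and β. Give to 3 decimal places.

α = 8.810, β = 4.190

For α,β>1 the mode is (α−1)/(α+β−2), so α = mode·(κ−2)+1 = 0.71×11+1 = 8.810.
And β = (1−mode)·(κ−2)+1 = 0.29×11+1 = 4.190.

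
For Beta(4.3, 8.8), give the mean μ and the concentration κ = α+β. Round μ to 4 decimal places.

κ = α+β = 4.3+8.8 = 13.1; μ = α/κ = 4.3/13.1 = 0.3282.

μ = 0.3282, κ = 13.1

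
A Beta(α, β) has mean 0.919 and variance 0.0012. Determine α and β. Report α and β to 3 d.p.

Let s = α+β. The Beta variance is μ(1−μ)/(s+1).
So s+1 = μ(1−μ)/σ² = (0.919×0.081)/0.0012 = 0.074439/0.0012 = 62.0325, giving s = 61.0325.
Then α = μs = 0.919×61.0325 = 56.089 and β = (1−μ)s = 0.081×61.0325 = 4.944.

α = 56.089, β = 4.944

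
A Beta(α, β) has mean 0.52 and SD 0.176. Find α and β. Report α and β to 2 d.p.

α = 3.67, β = 3.39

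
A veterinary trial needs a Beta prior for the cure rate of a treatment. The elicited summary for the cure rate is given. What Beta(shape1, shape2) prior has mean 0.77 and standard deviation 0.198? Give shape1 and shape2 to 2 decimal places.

Variance = 0.198² = 0.039204. The moment-matching identity shape1+shape2 = μ(1−μ)/Var − 1 gives
shape1+shape2 = 0.1771/0.039204 − 1 = 3.5174, so shape1 = μ·3.5174 = 2.71 and shape2 = (1−μ)·3.5174 = 0.81.

shape1 = 2.71, shape2 = 0.81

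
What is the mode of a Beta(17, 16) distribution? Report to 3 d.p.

With α,β > 1, mode = (α−1)/(α+β−2) = 16/31 = 0.516.

0.516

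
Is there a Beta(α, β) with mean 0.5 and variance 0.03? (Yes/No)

Yes

A Beta with mean μ has variance μ(1−μ)/(α+β+1) < μ(1−μ).
Here μ(1−μ) = 0.5×0.5 = 0.25, and 0.03 < 0.25.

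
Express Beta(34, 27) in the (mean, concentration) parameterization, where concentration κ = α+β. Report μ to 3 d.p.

κ = α+β = 34+27 = 61; μ = α/κ = 34/61 = 0.557.

μ = 0.557, κ = 61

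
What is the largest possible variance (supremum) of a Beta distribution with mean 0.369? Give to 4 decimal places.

0.2328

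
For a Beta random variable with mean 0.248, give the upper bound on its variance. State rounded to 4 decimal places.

0.1865

For fixed mean μ the Beta variance is μ(1−μ)/(α+β+1), increasing as α+β decreases.
Its least upper bound (not attained) is μ(1−μ) = 0.248·0.752 = 0.1865.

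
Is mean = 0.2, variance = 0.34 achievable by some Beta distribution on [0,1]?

No

The Beta variance bound is σ² < μ(1−μ).
Here μ(1−μ) = 0.2×0.8 = 0.16, and 0.34 ≥ 0.16.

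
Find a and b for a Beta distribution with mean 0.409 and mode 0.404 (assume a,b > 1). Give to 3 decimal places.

With s = a+b: μ = a/s and mode = (a−1)/(s−2). Eliminating a = μs,
μs − 1 = m(s−2) ⇒ s(μ−m) = 1−2m ⇒ s = 0.192/0.005 = 38.4000.
So a = μs = 15.706, b = (1−μ)s = 22.694.

a = 15.706, b = 22.694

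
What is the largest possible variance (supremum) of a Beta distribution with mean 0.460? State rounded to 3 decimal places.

0.248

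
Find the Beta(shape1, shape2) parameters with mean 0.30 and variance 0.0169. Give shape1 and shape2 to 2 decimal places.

shape1 = 3.43, shape2 = 8.00

Write ν = shape1+shape2; then shape1 = μν and Var = μ(1−μ)/(ν+1).
ν = μ(1−μ)/Var − 1 = 0.2100/0.0169 − 1 = 11.4260.
shape1 = 0.30·11.4260 = 3.43, shape2 = 0.70·11.4260 = 8.00.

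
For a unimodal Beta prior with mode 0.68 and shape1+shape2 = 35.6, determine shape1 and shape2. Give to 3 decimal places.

Mode = (shape1−1)/(κ−2) with κ = shape1+shape2, so shape1−1 = 0.68·33.6 = 22.848.
shape1 = 23.848; shape2 = κ − shape1 = 11.752.

shape1 = 23.848, shape2 = 11.752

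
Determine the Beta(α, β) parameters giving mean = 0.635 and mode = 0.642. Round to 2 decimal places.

α = 25.76, β = 14.81

With s = α+β: μ = α/s and mode = (α−1)/(s−2). Eliminating α = μs,
μs − 1 = m(s−2) ⇒ s(μ−m) = 1−2m ⇒ s = -0.284/-0.007 = 40.5714.
So α = μs = 25.76, β = (1−μ)s = 14.81.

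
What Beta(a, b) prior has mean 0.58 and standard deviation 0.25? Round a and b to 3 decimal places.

σ² = 0.25² = 0.0625.
With s = a+b, Var = μ(1−μ)/(s+1), so s+1 = (0.58×0.42)/0.0625 = 3.8976 and s = 2.8976.
a = μs = 1.681, b = (1−μ)s = 1.217.

a = 1.681, b = 1.217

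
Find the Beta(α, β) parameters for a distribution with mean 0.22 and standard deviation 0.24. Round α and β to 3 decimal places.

First σ² = 0.0576. Setting α = μn, β = (1−μ)n with n = α+β,
μ(1−μ)/(n+1) = 0.0576 ⇒ n+1 = 0.1716/0.0576 = 2.9792 ⇒ n = 1.9792.
Hence α = 0.22×1.9792 = 0.435, β = 0.78×1.9792 = 1.544.

α = 0.435, β = 1.544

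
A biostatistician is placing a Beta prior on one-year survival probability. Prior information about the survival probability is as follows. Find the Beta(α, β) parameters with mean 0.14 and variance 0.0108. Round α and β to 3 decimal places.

Let s = α+β. The Beta variance is μ(1−μ)/(s+1).
So s+1 = μ(1−μ)/σ² = (0.14×0.86)/0.0108 = 0.1204/0.0108 = 11.1481, giving s = 10.1481.
Then α = μs = 0.14×10.1481 = 1.421 and β = (1−μ)s = 0.86×10.1481 = 8.727.

α = 1.421, β = 8.727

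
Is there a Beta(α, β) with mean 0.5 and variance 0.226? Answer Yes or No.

The Beta variance bound is σ² < μ(1−μ).
Here μ(1−μ) = 0.5×0.5 = 0.25, and 0.226 < 0.25.

Yes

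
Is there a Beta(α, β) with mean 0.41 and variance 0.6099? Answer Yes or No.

No

A Beta with mean μ has variance μ(1−μ)/(α+β+1) < μ(1−μ).
Here μ(1−μ) = 0.41×0.59 = 0.2419, and 0.6099 ≥ 0.2419.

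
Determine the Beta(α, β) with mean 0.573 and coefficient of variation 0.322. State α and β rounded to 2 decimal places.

α = 3.55, β = 2.64

σ = CV·μ = 0.322×0.573 = 0.18451, so σ² = 0.034042.
s+1 = μ(1−μ)/σ² = 0.244671/0.034042 = 7.1872, so s = α+β = 6.1872.
α = μs = 3.55, β = (1−μ)s = 2.64.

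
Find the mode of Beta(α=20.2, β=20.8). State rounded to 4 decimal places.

0.4923

With α,β > 1, mode = (α−1)/(α+β−2) = 19.2/39.0 = 0.4923.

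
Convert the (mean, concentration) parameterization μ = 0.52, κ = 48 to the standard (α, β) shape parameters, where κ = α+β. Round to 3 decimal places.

Split κ in proportion μ : (1−μ): α = 0.52·48 = 24.960, β = 48 − 24.960 = 23.040.

α = 24.960, β = 23.040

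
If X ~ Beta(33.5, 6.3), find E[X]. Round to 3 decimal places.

The Beta mean is α/(α+β) = 33.5/(33.5+6.3) = 0.842.

0.842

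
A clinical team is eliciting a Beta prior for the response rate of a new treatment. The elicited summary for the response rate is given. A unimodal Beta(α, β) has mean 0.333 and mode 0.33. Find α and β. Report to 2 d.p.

α = 37.74, β = 75.59

Let s = α+β. Mean gives α = μs = 0.333s; mode gives (α−1)/(s−2) = 0.33.
Substituting: 0.333s − 1 = 0.33(s−2) = 0.33s − 0.66, so 0.003s = 0.34 and s = 113.3333.
Then α = 0.333×113.3333 = 37.74 and β = s−α = 75.59.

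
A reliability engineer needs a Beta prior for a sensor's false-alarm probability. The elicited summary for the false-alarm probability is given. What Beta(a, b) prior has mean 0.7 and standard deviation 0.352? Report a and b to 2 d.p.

a = 0.49, b = 0.21

σ² = 0.352² = 0.123904.
With s = a+b, Var = μ(1−μ)/(s+1), so s+1 = (0.7×0.3)/0.123904 = 1.6949 and s = 0.6949.
a = μs = 0.49, b = (1−μ)s = 0.21.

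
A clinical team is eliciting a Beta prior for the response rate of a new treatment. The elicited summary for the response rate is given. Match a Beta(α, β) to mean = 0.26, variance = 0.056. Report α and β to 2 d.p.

α = 0.63, β = 1.80

Write ν = α+β; then α = μν and Var = μ(1−μ)/(ν+1).
ν = μ(1−μ)/Var − 1 = 0.1924/0.056 − 1 = 2.4357.
α = 0.26·2.4357 = 0.63, β = 0.74·2.4357 = 1.80.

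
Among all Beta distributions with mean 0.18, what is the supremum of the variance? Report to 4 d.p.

0.1476

For fixed mean μ the Beta variance is μ(1−μ)/(α+β+1), increasing as α+β decreases.
Its least upper bound (not attained) is μ(1−μ) = 0.18·0.82 = 0.1476.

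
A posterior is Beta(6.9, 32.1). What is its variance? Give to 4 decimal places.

0.0036

μ = 6.9/39.0 = 0.176923; Var = μ(1−μ)/(α+β+1) = 0.1456213/40.0 = 0.0036.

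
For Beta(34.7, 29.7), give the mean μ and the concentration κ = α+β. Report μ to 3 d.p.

κ = α+β = 34.7+29.7 = 64.4; μ = α/κ = 34.7/64.4 = 0.539.

μ = 0.539, κ = 64.4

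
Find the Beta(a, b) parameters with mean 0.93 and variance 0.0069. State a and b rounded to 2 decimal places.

a = 7.84, b = 0.59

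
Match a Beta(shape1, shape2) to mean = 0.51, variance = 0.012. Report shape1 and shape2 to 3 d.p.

By moment matching, shape1+shape2 = μ(1−μ)/σ² − 1 = (0.51·0.49)/0.012 − 1 = 20.8250 − 1 = 19.8250.
Since shape1/(shape1+shape2) = μ, shape1 = 0.51·19.8250 = 10.111 and shape2 = 0.49·19.8250 = 9.714.

shape1 = 10.111, shape2 = 9.714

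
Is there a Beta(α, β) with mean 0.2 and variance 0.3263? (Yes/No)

No

The Beta variance bound is σ² < μ(1−μ).
Here μ(1−μ) = 0.2×0.8 = 0.16, and 0.3263 ≥ 0.16.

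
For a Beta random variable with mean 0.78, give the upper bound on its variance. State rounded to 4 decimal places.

Var = μ(1−μ)/(α+β+1), which approaches μ(1−μ) as α+β → 0.
So the supremum is μ(1−μ) = 0.78×0.22 = 0.1716.

0.1716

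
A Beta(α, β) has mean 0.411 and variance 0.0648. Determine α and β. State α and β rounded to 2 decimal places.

α = 1.12, β = 1.61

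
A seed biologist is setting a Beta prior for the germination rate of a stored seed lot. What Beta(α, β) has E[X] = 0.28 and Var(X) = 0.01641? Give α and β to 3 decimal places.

α = 3.160, β = 8.125

By moment matching, α+β = μ(1−μ)/σ² − 1 = (0.28·0.72)/0.01641 − 1 = 12.2852 − 1 = 11.2852.
Since α/(α+β) = μ, α = 0.28·11.2852 = 3.160 and β = 0.72·11.2852 = 8.125.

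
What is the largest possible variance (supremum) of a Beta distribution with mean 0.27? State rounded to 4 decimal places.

Var = μ(1−μ)/(α+β+1), which approaches μ(1−μ) as α+β → 0.
So the supremum is μ(1−μ) = 0.27×0.73 = 0.1971.

0.1971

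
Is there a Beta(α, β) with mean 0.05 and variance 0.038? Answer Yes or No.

Yes

For any Beta, Var(X) < E[X]·(1−E[X]).
Here μ(1−μ) = 0.05×0.95 = 0.0475, and 0.038 < 0.0475.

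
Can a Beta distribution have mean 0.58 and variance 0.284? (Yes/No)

For any Beta, Var(X) < E[X]·(1−E[X]).
Here μ(1−μ) = 0.58×0.42 = 0.2436, and 0.284 ≥ 0.2436.

No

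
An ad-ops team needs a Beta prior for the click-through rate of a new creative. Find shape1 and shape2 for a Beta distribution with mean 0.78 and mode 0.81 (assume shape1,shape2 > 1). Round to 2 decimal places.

With s = shape1+shape2: μ = shape1/s and mode = (shape1−1)/(s−2). Eliminating shape1 = μs,
μs − 1 = m(s−2) ⇒ s(μ−m) = 1−2m ⇒ s = -0.62/-0.03 = 20.6667.
So shape1 = μs = 16.12, shape2 = (1−μ)s = 4.55.

shape1 = 16.12, shape2 = 4.55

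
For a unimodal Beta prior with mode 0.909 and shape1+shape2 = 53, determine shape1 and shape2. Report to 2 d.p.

shape1 = 47.36, shape2 = 5.64

For shape1,shape2>1 the mode is (shape1−1)/(shape1+shape2−2), so shape1 = mode·(κ−2)+1 = 0.909×51+1 = 47.36.
And shape2 = (1−mode)·(κ−2)+1 = 0.091×51+1 = 5.64.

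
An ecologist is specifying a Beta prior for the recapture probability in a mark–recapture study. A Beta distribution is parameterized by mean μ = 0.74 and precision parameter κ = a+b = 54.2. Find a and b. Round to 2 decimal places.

Split κ in proportion μ : (1−μ): a = 0.74·54.2 = 40.11, b = 54.2 − 40.11 = 14.09.

a = 40.11, b = 14.09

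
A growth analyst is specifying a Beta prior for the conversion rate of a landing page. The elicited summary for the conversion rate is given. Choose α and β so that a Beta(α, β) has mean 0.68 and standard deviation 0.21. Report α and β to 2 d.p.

α = 2.68, β = 1.26

Variance = 0.21² = 0.0441. The moment-matching identity α+β = μ(1−μ)/Var − 1 gives
α+β = 0.2176/0.0441 − 1 = 3.9342, so α = μ·3.9342 = 2.68 and β = (1−μ)·3.9342 = 1.26.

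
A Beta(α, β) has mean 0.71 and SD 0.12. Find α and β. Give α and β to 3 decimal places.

Variance = 0.12² = 0.0144. The moment-matching identity α+β = μ(1−μ)/Var − 1 gives
α+β = 0.2059/0.0144 − 1 = 13.2986, so α = μ·13.2986 = 9.442 and β = (1−μ)·13.2986 = 3.857.

α = 9.442, β = 3.857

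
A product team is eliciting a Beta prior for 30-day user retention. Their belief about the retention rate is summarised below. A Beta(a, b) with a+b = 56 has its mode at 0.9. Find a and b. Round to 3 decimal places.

Since the density peak of Beta(a,b) is at (a−1)/(a+b−2),
a = 1 + 0.9(56−2) = 49.600 and b = 56 − 49.600 = 6.400.

a = 49.600, b = 6.400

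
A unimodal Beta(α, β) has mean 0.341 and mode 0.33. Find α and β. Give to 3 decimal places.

Let s = α+β. Mean gives α = μs = 0.341s; mode gives (α−1)/(s−2) = 0.33.
Substituting: 0.341s − 1 = 0.33(s−2) = 0.33s − 0.66, so 0.011s = 0.34 and s = 30.9091.
Then α = 0.341×30.9091 = 10.540 and β = s−α = 20.369.

α = 10.540, β = 20.369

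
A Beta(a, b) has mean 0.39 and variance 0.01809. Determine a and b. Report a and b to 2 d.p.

Let s = a+b. The Beta variance is μ(1−μ)/(s+1).
So s+1 = μ(1−μ)/σ² = (0.39×0.61)/0.01809 = 0.2379/0.01809 = 13.1509, giving s = 12.1509.
Then a = μs = 0.39×12.1509 = 4.74 and b = (1−μ)s = 0.61×12.1509 = 7.41.

a = 4.74, b = 7.41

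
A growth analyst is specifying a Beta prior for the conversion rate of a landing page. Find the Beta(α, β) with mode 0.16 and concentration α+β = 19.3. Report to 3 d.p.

α = 3.768, β = 15.532

Mode = (α−1)/(κ−2) with κ = α+β, so α−1 = 0.16·17.3 = 2.768.
α = 3.768; β = κ − α = 15.532.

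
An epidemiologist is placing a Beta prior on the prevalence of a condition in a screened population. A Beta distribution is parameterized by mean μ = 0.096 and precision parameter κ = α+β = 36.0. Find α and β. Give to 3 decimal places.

α = μκ = 0.096×36.0 = 3.456 and β = (1−μ)κ = 0.904×36.0 = 32.544.

α = 3.456, β = 32.544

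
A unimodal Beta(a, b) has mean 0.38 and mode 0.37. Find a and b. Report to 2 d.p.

With s = a+b: μ = a/s and mode = (a−1)/(s−2). Eliminating a = μs,
μs − 1 = m(s−2) ⇒ s(μ−m) = 1−2m ⇒ s = 0.26/0.01 = 26.0000.
So a = μs = 9.88, b = (1−μ)s = 16.12.

a = 9.88, b = 16.12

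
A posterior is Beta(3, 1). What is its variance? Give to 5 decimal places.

0.03750

Var = αβ/[(α+β)²(α+β+1)] = (3×1)/(4²×5) = 3/80 = 0.03750.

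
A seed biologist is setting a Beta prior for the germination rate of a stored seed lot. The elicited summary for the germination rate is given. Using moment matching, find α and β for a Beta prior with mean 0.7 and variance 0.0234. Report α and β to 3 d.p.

α = 5.582, β = 2.392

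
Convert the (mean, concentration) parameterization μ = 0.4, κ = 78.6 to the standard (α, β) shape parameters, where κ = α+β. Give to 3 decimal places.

α = 31.440, β = 47.160

Split κ in proportion μ : (1−μ): α = 0.4·78.6 = 31.440, β = 78.6 − 31.440 = 47.160.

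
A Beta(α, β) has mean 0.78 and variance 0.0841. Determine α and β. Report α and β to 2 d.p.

Let s = α+β. The Beta variance is μ(1−μ)/(s+1).
So s+1 = μ(1−μ)/σ² = (0.78×0.22)/0.0841 = 0.1716/0.0841 = 2.0404, giving s = 1.0404.
Then α = μs = 0.78×1.0404 = 0.81 and β = (1−μ)s = 0.22×1.0404 = 0.23.

α = 0.81, β = 0.23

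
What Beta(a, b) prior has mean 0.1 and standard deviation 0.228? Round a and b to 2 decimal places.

Variance = 0.228² = 0.051984. The moment-matching identity a+b = μ(1−μ)/Var − 1 gives
a+b = 0.09/0.051984 − 1 = 0.7313, so a = μ·0.7313 = 0.07 and b = (1−μ)·0.7313 = 0.66.

a = 0.07, b = 0.66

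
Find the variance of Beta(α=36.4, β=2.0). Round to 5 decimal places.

α+β = 38.4 and αβ = 72.80, so Var = αβ/[(α+β)²(α+β+1)] = 72.80/58097.664 = 0.00125.

0.00125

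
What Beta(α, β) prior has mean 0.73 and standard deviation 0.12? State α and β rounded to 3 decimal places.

Variance = 0.12² = 0.0144. The moment-matching identity α+β = μ(1−μ)/Var − 1 gives
α+β = 0.1971/0.0144 − 1 = 12.6875, so α = μ·12.6875 = 9.262 and β = (1−μ)·12.6875 = 3.426.

α = 9.262, β = 3.426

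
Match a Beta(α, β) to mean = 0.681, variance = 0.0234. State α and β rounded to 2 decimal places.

α = 5.64, β = 2.64

Let s = α+β. The Beta variance is μ(1−μ)/(s+1).
So s+1 = μ(1−μ)/σ² = (0.681×0.319)/0.0234 = 0.217239/0.0234 = 9.2837, giving s = 8.2837.
Then α = μs = 0.681×8.2837 = 5.64 and β = (1−μ)s = 0.319×8.2837 = 2.64.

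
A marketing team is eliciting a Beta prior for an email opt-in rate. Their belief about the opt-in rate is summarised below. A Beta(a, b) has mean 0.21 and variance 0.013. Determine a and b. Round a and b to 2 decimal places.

a = 2.47, b = 9.29

Write ν = a+b; then a = μν and Var = μ(1−μ)/(ν+1).
ν = μ(1−μ)/Var − 1 = 0.1659/0.013 − 1 = 11.7615.
a = 0.21·11.7615 = 2.47, b = 0.79·11.7615 = 9.29.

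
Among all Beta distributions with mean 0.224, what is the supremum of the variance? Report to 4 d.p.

Var = μ(1−μ)/(α+β+1), which approaches μ(1−μ) as α+β → 0.
So the supremum is μ(1−μ) = 0.224×0.776 = 0.1738.

0.1738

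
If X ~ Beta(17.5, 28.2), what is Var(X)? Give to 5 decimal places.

α+β = 45.7 and αβ = 493.50, so Var = αβ/[(α+β)²(α+β+1)] = 493.50/97532.483 = 0.00506.

0.00506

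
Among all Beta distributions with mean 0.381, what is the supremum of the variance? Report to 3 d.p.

For fixed mean μ the Beta variance is μ(1−μ)/(α+β+1), increasing as α+β decreases.
Its least upper bound (not attained) is μ(1−μ) = 0.381·0.619 = 0.236.

0.236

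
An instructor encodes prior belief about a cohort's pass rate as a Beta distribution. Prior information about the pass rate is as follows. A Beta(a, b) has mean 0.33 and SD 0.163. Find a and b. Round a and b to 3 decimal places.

a = 2.416, b = 4.906

First σ² = 0.026569. Setting a = μn, b = (1−μ)n with n = a+b,
μ(1−μ)/(n+1) = 0.026569 ⇒ n+1 = 0.2211/0.026569 = 8.3217 ⇒ n = 7.3217.
Hence a = 0.33×7.3217 = 2.416, b = 0.67×7.3217 = 4.906.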